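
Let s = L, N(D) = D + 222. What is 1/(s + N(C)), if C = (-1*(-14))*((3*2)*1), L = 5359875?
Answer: 1/5360181 ≈ 1.8656e-7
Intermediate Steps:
C = 84 (C = 14*(6*1) = 14*6 = 84)
N(D) = 222 + D
s = 5359875
1/(s + N(C)) = 1/(5359875 + (222 + 84)) = 1/(5359875 + 306) = 1/5360181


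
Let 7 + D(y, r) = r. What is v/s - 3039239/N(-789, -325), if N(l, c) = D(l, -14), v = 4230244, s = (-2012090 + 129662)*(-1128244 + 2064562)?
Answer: 63771600089866973/440637805026 ≈ 1.4473e+5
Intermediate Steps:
s = -1762551220104 (s = -1882428*936318 = -1762551220104)
D(y, r) = -7 + r
N(l, c) = -21 (N(l, c) = -7 - 14 = -21)
v/s - 3039239/N(-789, -325) = 4230244/(-1762551220104) - 3039239/(-21) = 4230244*(-1/1762551220104) - 3039239*(-1/21) = -1057561/440637805026 + 434177/3 = 63771600089866973/440637805026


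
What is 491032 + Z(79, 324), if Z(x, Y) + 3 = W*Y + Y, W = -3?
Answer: 490381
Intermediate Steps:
Z(x, Y) = -3 - 2*Y (Z(x, Y) = -3 + (-3*Y + Y) = -3 - 2*Y)
491032 + Z(79, 324) = 491032 + (-3 - 2*324) = 491032 + (-3 - 648) = 491032 - 651 = 490381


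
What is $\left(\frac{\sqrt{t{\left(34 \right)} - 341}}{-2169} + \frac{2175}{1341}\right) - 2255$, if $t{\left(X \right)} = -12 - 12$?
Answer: $- \frac{1007260}{447} - \frac{i \sqrt{365}}{2169} \approx -2253.4 - 0.0088082 i$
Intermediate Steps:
$t{\left(X \right)} = -24$ ($t{\left(X \right)} = -12 - 12 = -24$)
$\left(\frac{\sqrt{t{\left(34 \right)} - 341}}{-2169} + \frac{2175}{1341}\right) - 2255 = \left(\frac{\sqrt{-24 - 341}}{-2169} + \frac{2175}{1341}\right) - 2255 = \left(\sqrt{-365} \left(- \frac{1}{2169}\right) + 2175 \cdot \frac{1}{1341}\right) - 2255 = \left(i \sqrt{365} \left(- \frac{1}{2169}\right) + \frac{725}{447}\right) - 2255 = \left(- \frac{i \sqrt{365}}{2169} + \frac{725}{447}\right) - 2255 = \left(\frac{725}{447} - \frac{i \sqrt{365}}{2169}\right) - 2255 = - \frac{1007260}{447} - \frac{i \sqrt{365}}{2169}$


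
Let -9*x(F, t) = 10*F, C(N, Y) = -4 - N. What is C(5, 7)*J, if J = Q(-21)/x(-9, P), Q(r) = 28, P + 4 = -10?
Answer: -126/5 ≈ -25.200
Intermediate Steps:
P = -14 (P = -4 - 10 = -14)
x(F, t) = -10*F/9
J = 14/5 (J = 28/((-10/9*(-9))) = 28/10 = 28*(1/10) = 14/5 ≈ 2.8000)
C(5, 7)*J = (-4 - 1*5)*(14/5) = (-4 - 5)*(14/5) = -9*14/5 = -126/5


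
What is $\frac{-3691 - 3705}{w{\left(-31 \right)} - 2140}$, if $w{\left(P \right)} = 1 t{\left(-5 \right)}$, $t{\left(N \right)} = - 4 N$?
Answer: $\frac{1849}{530} \approx 3.4887$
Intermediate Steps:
$w{\left(P \right)} = 20$ ($w{\left(P \right)} = 1 \left(\left(-4\right) \left(-5\right)\right) = 1 \cdot 20 = 20$)
$\frac{-3691 - 3705}{w{\left(-31 \right)} - 2140} = \frac{-3691 - 3705}{20 - 2140} = - \frac{7396}{-2120} = \left(-7396\right) \left(- \frac{1}{2120}\right) = \frac{1849}{530}$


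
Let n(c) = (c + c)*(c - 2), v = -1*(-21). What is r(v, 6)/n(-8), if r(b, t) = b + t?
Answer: 27/160 ≈ 0.16875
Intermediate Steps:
v = 21
n(c) = 2*c*(-2 + c) (n(c) = (2*c)*(-2 + c) = 2*c*(-2 + c))
r(v, 6)/n(-8) = (21 + 6)/((2*(-8)*(-2 - 8))) = 27/((2*(-8)*(-10))) = 27/160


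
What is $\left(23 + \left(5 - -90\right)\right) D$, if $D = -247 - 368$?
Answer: $-72570$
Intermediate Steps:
$D = -615$
$\left(23 + \left(5 - -90\right)\right) D = \left(23 + \left(5 - -90\right)\right) \left(-615\right) = \left(23 + \left(5 + 90\right)\right) \left(-615\right) = \left(23 + 95\right) \left(-615\right) = 118 \left(-615\right) = -72570$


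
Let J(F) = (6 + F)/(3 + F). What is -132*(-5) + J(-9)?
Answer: 1321/2 ≈ 660.50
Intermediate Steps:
J(F) = (6 + F)/(3 + F)
-132*(-5) + J(-9) = -132*(-5) + (6 - 9)/(3 - 9) = 660 - 3/(-6) = 660 - ⅙*(-3) = 660 + ½ = 1321/2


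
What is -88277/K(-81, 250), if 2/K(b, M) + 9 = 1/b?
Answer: 32221105/81 ≈ 3.9779e+5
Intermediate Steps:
K(b, M) = 2/(-9 + 1/b)
-88277/K(-81, 250) = -88277/((-2*(-81)/(-1 + 9*(-81)))) = -88277/((-2*(-81)/(-1 - 729))) = -88277/((-2*(-81)/(-730))) = -88277/((-2*(-81)*(-1/730))) = -88277/(-81/365) = -88277*(-365/81) = 32221105/81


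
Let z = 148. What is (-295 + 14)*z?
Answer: -41588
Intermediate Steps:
(-295 + 14)*z = (-295 + 14)*148 = -281*148 = -41588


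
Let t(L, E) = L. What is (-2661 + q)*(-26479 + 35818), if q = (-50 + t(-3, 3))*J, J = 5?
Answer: -27325914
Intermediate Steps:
q = -265 (q = (-50 - 3)*5 = -53*5 = -265)
(-2661 + q)*(-26479 + 35818) = (-2661 - 265)*(-26479 + 35818) = -2926*9339 = -27325914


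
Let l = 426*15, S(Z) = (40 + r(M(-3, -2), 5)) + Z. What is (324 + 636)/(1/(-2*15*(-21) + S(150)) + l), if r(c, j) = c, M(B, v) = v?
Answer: 785280/5227021 ≈ 0.15023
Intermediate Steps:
S(Z) = 38 + Z (S(Z) = (40 - 2) + Z = 38 + Z)
l = 6390
(324 + 636)/(1/(-2*15*(-21) + S(150)) + l) = (324 + 636)/(1/(-2*15*(-21) + (38 + 150)) + 6390) = 960/(1/(-30*(-21) + 188) + 6390) = 960/(1/(630 + 188) + 6390) = 960/(1/818 + 6390) = 960/(5227021/818) = 960*(818/5227021) = 785280/5227021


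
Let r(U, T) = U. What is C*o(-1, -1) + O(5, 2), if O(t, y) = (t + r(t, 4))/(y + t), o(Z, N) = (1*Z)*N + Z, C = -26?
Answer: 10/7 ≈ 1.4286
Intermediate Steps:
o(Z, N) = Z + N*Z (o(Z, N) = Z*N + Z = N*Z + Z = Z + N*Z)
O(t, y) = 2*t/(t + y) (O(t, y) = (t + t)/(y + t) = (2*t)/(t + y) = 2*t/(t + y))
C*o(-1, -1) + O(5, 2) = -(-26)*(1 - 1) + 2*5/(5 + 2) = -(-26)*0 + 2*5/7 = -26*0 + 2*5*(⅐) = 0 + 10/7 = 10/7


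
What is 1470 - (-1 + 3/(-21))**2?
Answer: 71966/49 ≈ 1468.7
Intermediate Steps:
1470 - (-1 + 3/(-21))**2 = 1470 - (-1 + 3*(-1/21))**2 = 1470 - (-1 - 1/7)**2 = 1470 - (-8/7)**2 = 1470 - 1*64/49 = 1470 - 64/49 = 71966/49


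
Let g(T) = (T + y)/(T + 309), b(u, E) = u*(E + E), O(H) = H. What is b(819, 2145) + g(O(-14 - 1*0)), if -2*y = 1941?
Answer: 2072968931/590 ≈ 3.5135e+6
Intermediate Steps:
y = -1941/2 (y = -½*1941 = -1941/2 ≈ -970.50)
b(u, E) = 2*E*u (b(u, E) = u*(2*E) = 2*E*u)
g(T) = (-1941/2 + T)/(309 + T) (g(T) = (T - 1941/2)/(T + 309) = (-1941/2 + T)/(309 + T))
b(819, 2145) + g(O(-14 - 1*0)) = 2*2145*819 + (-1941/2 + (-14 - 1*0))/(309 + (-14 - 1*0)) = 3513510 + (-1941/2 + (-14 + 0))/(309 + (-14 + 0)) = 3513510 + (-1941/2 - 14)/(309 - 14) = 3513510 - 1969/2/295 = 3513510 + (1/295)*(-1969/2) = 3513510 - 1969/590 = 2072968931/590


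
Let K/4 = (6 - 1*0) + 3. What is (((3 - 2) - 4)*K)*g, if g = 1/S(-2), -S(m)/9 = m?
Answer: -6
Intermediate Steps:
S(m) = -9*m
g = 1/18 (g = 1/(-9*(-2)) = 1/18 ≈ 0.055556)
K = 36 (K = 4*((6 - 1*0) + 3) = 4*((6 + 0) + 3) = 4*(6 + 3) = 4*9 = 36)
(((3 - 2) - 4)*K)*g = (((3 - 2) - 4)*36)*(1/18) = ((1 - 4)*36)*(1/18) = -3*36*(1/18) = -108*1/18 = -6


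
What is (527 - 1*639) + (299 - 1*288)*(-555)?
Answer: -6217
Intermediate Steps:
(527 - 1*639) + (299 - 1*288)*(-555) = (527 - 639) + (299 - 288)*(-555) = -112 + 11*(-555) = -112 - 6105 = -6217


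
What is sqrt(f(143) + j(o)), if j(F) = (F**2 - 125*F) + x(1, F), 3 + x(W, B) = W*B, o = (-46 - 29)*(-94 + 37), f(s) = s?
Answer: sqrt(17745665) ≈ 4212.6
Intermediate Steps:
o = 4275 (o = -75*(-57) = 4275)
x(W, B) = -3 + B*W (x(W, B) = -3 + W*B = -3 + B*W)
j(F) = -3 + F**2 - 124*F (j(F) = (F**2 - 125*F) + (-3 + F*1) = (F**2 - 125*F) + (-3 + F) = -3 + F**2 - 124*F)
sqrt(f(143) + j(o)) = sqrt(143 + (-3 + 4275**2 - 124*4275)) = sqrt(143 + (-3 + 18275625 - 530100)) = sqrt(143 + 17745522) = sqrt(17745665)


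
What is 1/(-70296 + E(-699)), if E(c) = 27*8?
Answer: -1/70080 ≈ -1.4269e-5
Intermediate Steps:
E(c) = 216
1/(-70296 + E(-699)) = 1/(-70296 + 216) = 1/(-70080) = -1/70080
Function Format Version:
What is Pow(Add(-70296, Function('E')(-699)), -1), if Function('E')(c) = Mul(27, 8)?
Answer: Rational(-1, 70080) ≈ -1.4269e-5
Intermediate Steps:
Function('E')(c) = 216
Pow(Add(-70296, Function('E')(-699)), -1) = Pow(Add(-70296, 216), -1) = Pow(-70080, -1) = Rational(-1, 70080)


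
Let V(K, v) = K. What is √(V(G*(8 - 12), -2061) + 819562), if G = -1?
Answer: √819566 ≈ 905.30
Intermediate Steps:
√(V(G*(8 - 12), -2061) + 819562) = √(-(8 - 12) + 819562) = √(-1*(-4) + 819562) = √(4 + 819562) = √819566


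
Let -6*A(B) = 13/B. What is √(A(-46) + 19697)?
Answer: √375110565/138 ≈ 140.35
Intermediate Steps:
A(B) = -13/(6*B)
√(A(-46) + 19697) = √(-13/6/(-46) + 19697) = √(-13/6*(-1/46) + 19697) = √(13/276 + 19697) = √(5436385/276) = √375110565/138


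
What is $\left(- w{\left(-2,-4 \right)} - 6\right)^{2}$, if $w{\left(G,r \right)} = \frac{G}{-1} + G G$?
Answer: $144$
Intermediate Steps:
$w{\left(G,r \right)} = G^{2} - G$ ($w{\left(G,r \right)} = G \left(-1\right) + G^{2} = - G + G^{2} = G^{2} - G$)
$\left(- w{\left(-2,-4 \right)} - 6\right)^{2} = \left(- \left(-2\right) \left(-1 - 2\right) - 6\right)^{2} = \left(- \left(-2\right) \left(-3\right) - 6\right)^{2} = \left(\left(-1\right) 6 - 6\right)^{2} = \left(-6 - 6\right)^{2} = \left(-12\right)^{2} = 144$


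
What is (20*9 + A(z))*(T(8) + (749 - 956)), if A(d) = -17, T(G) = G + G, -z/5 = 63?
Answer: -31133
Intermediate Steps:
z = -315 (z = -5*63 = -315)
T(G) = 2*G
(20*9 + A(z))*(T(8) + (749 - 956)) = (20*9 - 17)*(2*8 + (749 - 956)) = (180 - 17)*(16 - 207) = 163*(-191) = -31133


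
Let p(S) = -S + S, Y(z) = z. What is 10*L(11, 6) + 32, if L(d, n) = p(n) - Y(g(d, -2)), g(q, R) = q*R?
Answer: 252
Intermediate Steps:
g(q, R) = R*q
p(S) = 0
L(d, n) = 2*d (L(d, n) = 0 - (-2)*d = 0 + 2*d = 2*d)
10*L(11, 6) + 32 = 10*(2*11) + 32 = 10*22 + 32 = 220 + 32 = 252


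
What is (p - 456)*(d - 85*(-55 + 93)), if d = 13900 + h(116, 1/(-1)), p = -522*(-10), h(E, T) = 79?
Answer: 51208236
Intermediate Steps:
p = 5220
d = 13979 (d = 13900 + 79 = 13979)
(p - 456)*(d - 85*(-55 + 93)) = (5220 - 456)*(13979 - 85*(-55 + 93)) = 4764*(13979 - 85*38) = 4764*(13979 - 3230) = 4764*10749 = 51208236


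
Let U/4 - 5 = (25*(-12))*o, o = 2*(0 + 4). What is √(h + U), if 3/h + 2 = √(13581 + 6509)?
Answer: √(-31942363084 + 3486*√410)/1826 ≈ 97.877*I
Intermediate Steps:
o = 8 (o = 2*4 = 8)
U = -9580 (U = 20 + 4*((25*(-12))*8) = 20 + 4*(-300*8) = 20 + 4*(-2400) = 20 - 9600 = -9580)
h = 3/(-2 + 7*√410) (h = 3/(-2 + √(13581 + 6509)) = 3/(-2 + √20090) = 3/(-2 + 7*√410) ≈ 0.021469)
√(h + U) = √((3/10043 + 21*√410/20086) - 9580) = √(-96211937/10043 + 21*√410/20086)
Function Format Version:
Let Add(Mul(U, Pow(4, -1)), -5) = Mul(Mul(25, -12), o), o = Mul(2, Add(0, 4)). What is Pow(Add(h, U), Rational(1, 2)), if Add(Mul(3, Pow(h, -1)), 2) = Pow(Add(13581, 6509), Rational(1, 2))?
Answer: Mul(Rational(1, 1826), Pow(Add(-31942363084, Mul(3486, Pow(410, Rational(1, 2)))), Rational(1, 2))) ≈ Mul(97.877, I)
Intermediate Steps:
o = 8 (o = Mul(2, 4) = 8)
U = -9580 (U = Add(20, Mul(4, Mul(Mul(25, -12), 8))) = Add(20, Mul(4, Mul(-300, 8))) = Add(20, Mul(4, -2400)) = Add(20, -9600) = -9580)
h = Mul(3, Pow(Add(-2, Mul(7, Pow(410, Rational(1, 2)))), -1)) (h = Mul(3, Pow(Add(-2, Pow(Add(13581, 6509), Rational(1, 2))), -1)) = Mul(3, Pow(Add(-2, Pow(20090, Rational(1, 2))), -1)) = Mul(3, Pow(Add(-2, Mul(7, Pow(410, Rational(1, 2)))), -1)) ≈ 0.021469)
Pow(Add(h, U), Rational(1, 2)) = Pow(Add(Add(Rational(3, 10043), Mul(Rational(21, 20086), Pow(410, Rational(1, 2)))), -9580), Rational(1, 2)) = Pow(Add(Rational(-96211937, 10043), Mul(Rational(21, 20086), Pow(410, Rational(1, 2)))), Rational(1, 2))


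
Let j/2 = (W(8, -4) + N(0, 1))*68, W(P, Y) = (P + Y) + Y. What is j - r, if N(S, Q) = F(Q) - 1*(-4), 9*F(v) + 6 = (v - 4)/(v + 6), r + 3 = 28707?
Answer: -197800/7 ≈ -28257.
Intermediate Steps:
r = 28704 (r = -3 + 28707 = 28704)
W(P, Y) = P + 2*Y
F(v) = -⅔ + (-4 + v)/(9*(6 + v)) (F(v) = -⅔ + ((v - 4)/(v + 6))/9 = -⅔ + ((-4 + v)/(6 + v))/9 = -⅔ + (-4 + v)/(9*(6 + v)))
N(S, Q) = 4 + 5*(-8 - Q)/(9*(6 + Q)) (N(S, Q) = 5*(-8 - Q)/(9*(6 + Q)) - 1*(-4) = 5*(-8 - Q)/(9*(6 + Q)) + 4 = 4 + 5*(-8 - Q)/(9*(6 + Q)))
j = 3128/7 (j = 2*(((8 + 2*(-4)) + (176 + 31*1)/(9*(6 + 1)))*68) = 2*(((8 - 8) + (⅑)*(176 + 31)/7)*68) = 2*((0 + (⅑)*(⅐)*207)*68) = 2*((0 + 23/7)*68) = 2*((23/7)*68) = 2*(1564/7) = 3128/7 ≈ 446.86)
j - r = 3128/7 - 1*28704 = 3128/7 - 28704 = -197800/7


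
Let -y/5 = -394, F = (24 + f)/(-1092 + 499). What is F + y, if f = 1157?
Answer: 1167029/593 ≈ 1968.0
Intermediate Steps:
F = -1181/593 (F = (24 + 1157)/(-1092 + 499) = 1181/(-593) = 1181*(-1/593) = -1181/593 ≈ -1.9916)
y = 1970 (y = -5*(-394) = 1970)
F + y = -1181/593 + 1970 = 1167029/593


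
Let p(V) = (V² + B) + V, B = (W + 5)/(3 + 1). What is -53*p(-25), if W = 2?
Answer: -127571/4 ≈ -31893.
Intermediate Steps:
B = 7/4 (B = (2 + 5)/(3 + 1) = 7/4 ≈ 1.7500)
p(V) = 7/4 + V + V² (p(V) = (V² + 7/4) + V = (7/4 + V²) + V = 7/4 + V + V²)
-53*p(-25) = -53*(7/4 - 25 + (-25)²) = -53*(7/4 - 25 + 625) = -53*2407/4 = -127571/4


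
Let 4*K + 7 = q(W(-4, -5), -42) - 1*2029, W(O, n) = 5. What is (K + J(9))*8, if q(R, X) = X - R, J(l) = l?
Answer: -4094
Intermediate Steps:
K = -2083/4 (K = -7/4 + ((-42 - 1*5) - 1*2029)/4 = -7/4 + ((-42 - 5) - 2029)/4 = -7/4 + (-47 - 2029)/4 = -7/4 + (¼)*(-2076) = -7/4 - 519 = -2083/4 ≈ -520.75)
(K + J(9))*8 = (-2083/4 + 9)*8 = -2047/4*8 = -4094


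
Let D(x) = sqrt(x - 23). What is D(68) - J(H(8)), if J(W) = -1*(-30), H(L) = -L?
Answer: -30 + 3*sqrt(5) ≈ -23.292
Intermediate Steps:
D(x) = sqrt(-23 + x)
J(W) = 30
D(68) - J(H(8)) = sqrt(-23 + 68) - 1*30 = sqrt(45) - 30 = 3*sqrt(5) - 30 = -30 + 3*sqrt(5)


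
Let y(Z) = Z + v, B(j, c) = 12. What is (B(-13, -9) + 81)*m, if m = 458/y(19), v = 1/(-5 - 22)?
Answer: 575019/256 ≈ 2246.2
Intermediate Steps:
v = -1/27 (v = 1/(-27) = -1/27 ≈ -0.037037)
y(Z) = -1/27 + Z (y(Z) = Z - 1/27 = -1/27 + Z)
m = 6183/256 (m = 458/(-1/27 + 19) = 458/(512/27) = 458*(27/512) = 6183/256 ≈ 24.152)
(B(-13, -9) + 81)*m = (12 + 81)*(6183/256) = 93*(6183/256) = 575019/256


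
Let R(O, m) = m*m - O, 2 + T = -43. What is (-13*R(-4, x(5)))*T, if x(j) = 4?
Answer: 11700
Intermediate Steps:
T = -45 (T = -2 - 43 = -45)
R(O, m) = m² - O
(-13*R(-4, x(5)))*T = -13*(4² - 1*(-4))*(-45) = -13*(16 + 4)*(-45) = -13*20*(-45) = -260*(-45) = 11700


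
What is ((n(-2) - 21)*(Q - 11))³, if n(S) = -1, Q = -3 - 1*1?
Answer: 35937000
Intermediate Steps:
Q = -4 (Q = -3 - 1 = -4)
((n(-2) - 21)*(Q - 11))³ = ((-1 - 21)*(-4 - 11))³ = (-22*(-15))³ = 330³ = 35937000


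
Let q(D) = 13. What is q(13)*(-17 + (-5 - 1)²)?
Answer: 247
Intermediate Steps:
q(13)*(-17 + (-5 - 1)²) = 13*(-17 + (-5 - 1)²) = 13*(-17 + (-6)²) = 13*(-17 + 36) = 13*19 = 247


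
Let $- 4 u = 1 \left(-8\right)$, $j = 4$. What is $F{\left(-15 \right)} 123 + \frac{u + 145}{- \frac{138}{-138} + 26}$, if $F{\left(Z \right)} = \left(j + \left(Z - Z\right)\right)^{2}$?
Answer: $\frac{17761}{9} \approx 1973.4$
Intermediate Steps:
$u = 2$ ($u = - \frac{1 \left(-8\right)}{4} = \left(- \frac{1}{4}\right) \left(-8\right) = 2$)
$F{\left(Z \right)} = 16$ ($F{\left(Z \right)} = \left(4 + \left(Z - Z\right)\right)^{2} = \left(4 + 0\right)^{2} = 4^{2} = 16$)
$F{\left(-15 \right)} 123 + \frac{u + 145}{- \frac{138}{-138} + 26} = 16 \cdot 123 + \frac{2 + 145}{- \frac{138}{-138} + 26} = 1968 + \frac{147}{\left(-138\right) \left(- \frac{1}{138}\right) + 26} = 1968 + \frac{147}{1 + 26} = 1968 + \frac{147}{27} = 1968 + 147 \cdot \frac{1}{27} = 1968 + \frac{49}{9} = \frac{17761}{9}$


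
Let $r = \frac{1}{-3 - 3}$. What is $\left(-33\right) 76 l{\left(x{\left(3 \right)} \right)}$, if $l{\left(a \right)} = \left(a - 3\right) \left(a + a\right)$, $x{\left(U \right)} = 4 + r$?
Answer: $- \frac{48070}{3} \approx -16023.0$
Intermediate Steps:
$r = - \frac{1}{6}$ ($r = \frac{1}{-6} = - \frac{1}{6} \approx -0.16667$)
$x{\left(U \right)} = \frac{23}{6}$ ($x{\left(U \right)} = 4 - \frac{1}{6} = \frac{23}{6}$)
$l{\left(a \right)} = 2 a \left(-3 + a\right)$ ($l{\left(a \right)} = \left(-3 + a\right) 2 a = 2 a \left(-3 + a\right)$)
$\left(-33\right) 76 l{\left(x{\left(3 \right)} \right)} = \left(-33\right) 76 \cdot 2 \cdot \frac{23}{6} \left(-3 + \frac{23}{6}\right) = - 2508 \cdot 2 \cdot \frac{23}{6} \cdot \frac{5}{6} = \left(-2508\right) \frac{115}{18} = - \frac{48070}{3}$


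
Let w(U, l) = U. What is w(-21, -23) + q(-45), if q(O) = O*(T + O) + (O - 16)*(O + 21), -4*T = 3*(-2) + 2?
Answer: 3423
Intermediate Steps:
T = 1 (T = -(3*(-2) + 2)/4 = -(-6 + 2)/4 = -¼*(-4) = 1)
q(O) = O*(1 + O) + (-16 + O)*(21 + O) (q(O) = O*(1 + O) + (O - 16)*(O + 21) = O*(1 + O) + (-16 + O)*(21 + O))
w(-21, -23) + q(-45) = -21 + (-336 + 2*(-45)² + 6*(-45)) = -21 + (-336 + 2*2025 - 270) = -21 + (-336 + 4050 - 270) = -21 + 3444 = 3423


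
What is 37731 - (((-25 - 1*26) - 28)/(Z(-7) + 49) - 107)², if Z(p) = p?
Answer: 45645155/1764 ≈ 25876.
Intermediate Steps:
37731 - (((-25 - 1*26) - 28)/(Z(-7) + 49) - 107)² = 37731 - (((-25 - 1*26) - 28)/(-7 + 49) - 107)² = 37731 - (((-25 - 26) - 28)/42 - 107)² = 37731 - ((-51 - 28)*(1/42) - 107)² = 37731 - (-79*1/42 - 107)² = 37731 - (-79/42 - 107)² = 37731 - (-4573/42)² = 37731 - 1*20912329/1764 = 37731 - 20912329/1764 = 45645155/1764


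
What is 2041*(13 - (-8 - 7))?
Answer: 57148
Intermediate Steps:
2041*(13 - (-8 - 7)) = 2041*(13 - 1*(-15)) = 2041*(13 + 15) = 2041*28 = 57148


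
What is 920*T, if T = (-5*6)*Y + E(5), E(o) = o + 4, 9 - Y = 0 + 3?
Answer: -157320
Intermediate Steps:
Y = 6 (Y = 9 - (0 + 3) = 9 - 1*3 = 9 - 3 = 6)
E(o) = 4 + o
T = -171 (T = -5*6*6 + (4 + 5) = -30*6 + 9 = -180 + 9 = -171)
920*T = 920*(-171) = -157320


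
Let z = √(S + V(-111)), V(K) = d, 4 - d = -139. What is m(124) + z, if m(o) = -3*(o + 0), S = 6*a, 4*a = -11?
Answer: -372 + √506/2 ≈ -360.75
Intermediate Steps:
d = 143 (d = 4 - 1*(-139) = 4 + 139 = 143)
a = -11/4 (a = (¼)*(-11) = -11/4 ≈ -2.7500)
V(K) = 143
S = -33/2 (S = 6*(-11/4) = -33/2 ≈ -16.500)
m(o) = -3*o
z = √506/2 (z = √(-33/2 + 143) = √(253/2) = √506/2 ≈ 11.247)
m(124) + z = -3*124 + √506/2 = -372 + √506/2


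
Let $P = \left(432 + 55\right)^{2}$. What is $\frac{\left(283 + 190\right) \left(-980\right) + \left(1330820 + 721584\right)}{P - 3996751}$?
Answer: $- \frac{794432}{1879791} \approx -0.42262$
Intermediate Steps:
$P = 237169$ ($P = 487^{2} = 237169$)
$\frac{\left(283 + 190\right) \left(-980\right) + \left(1330820 + 721584\right)}{P - 3996751} = \frac{\left(283 + 190\right) \left(-980\right) + \left(1330820 + 721584\right)}{237169 - 3996751} = \frac{473 \left(-980\right) + 2052404}{-3759582} = \left(-463540 + 2052404\right) \left(- \frac{1}{3759582}\right) = 1588864 \left(- \frac{1}{3759582}\right) = - \frac{794432}{1879791}$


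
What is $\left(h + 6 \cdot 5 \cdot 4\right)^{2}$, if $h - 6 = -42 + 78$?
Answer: $26244$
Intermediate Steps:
$h = 42$ ($h = 6 + \left(-42 + 78\right) = 6 + 36 = 42$)
$\left(h + 6 \cdot 5 \cdot 4\right)^{2} = \left(42 + 6 \cdot 5 \cdot 4\right)^{2} = \left(42 + 30 \cdot 4\right)^{2} = \left(42 + 120\right)^{2} = 162^{2} = 26244$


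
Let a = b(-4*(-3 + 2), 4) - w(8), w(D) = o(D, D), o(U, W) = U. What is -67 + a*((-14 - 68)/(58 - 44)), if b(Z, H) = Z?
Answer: -305/7 ≈ -43.571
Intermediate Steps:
w(D) = D
a = -4 (a = -4*(-3 + 2) - 1*8 = -4*(-1) - 8 = 4 - 8 = -4)
-67 + a*((-14 - 68)/(58 - 44)) = -67 - 4*(-14 - 68)/(58 - 44) = -67 - (-328)/14 = -67 - 4*(-41/7) = -67 + 164/7 = -305/7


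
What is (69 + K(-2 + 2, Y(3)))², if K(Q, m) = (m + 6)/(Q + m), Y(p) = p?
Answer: 5184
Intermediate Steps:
K(Q, m) = (6 + m)/(Q + m)
(69 + K(-2 + 2, Y(3)))² = (69 + (6 + 3)/((-2 + 2) + 3))² = (69 + 9/(0 + 3))² = (69 + 9/3)² = (69 + (⅓)*9)² = (69 + 3)² = 72² = 5184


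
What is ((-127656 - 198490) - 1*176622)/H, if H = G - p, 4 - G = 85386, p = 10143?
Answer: 502768/95525 ≈ 5.2632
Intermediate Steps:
G = -85382 (G = 4 - 1*85386 = 4 - 85386 = -85382)
H = -95525 (H = -85382 - 1*10143 = -85382 - 10143 = -95525)
((-127656 - 198490) - 1*176622)/H = ((-127656 - 198490) - 1*176622)/(-95525) = (-326146 - 176622)*(-1/95525) = -502768*(-1/95525) = 502768/95525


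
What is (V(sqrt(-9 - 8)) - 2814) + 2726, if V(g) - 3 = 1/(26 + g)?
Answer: (-85*sqrt(17) + 2209*I)/(sqrt(17) - 26*I) ≈ -84.963 - 0.0059496*I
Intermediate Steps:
V(g) = 3 + 1/(26 + g)
(V(sqrt(-9 - 8)) - 2814) + 2726 = ((79 + 3*sqrt(-9 - 8))/(26 + sqrt(-9 - 8)) - 2814) + 2726 = ((79 + 3*sqrt(-17))/(26 + sqrt(-17)) - 2814) + 2726 = ((79 + 3*(I*sqrt(17)))/(26 + I*sqrt(17)) - 2814) + 2726 = ((79 + 3*I*sqrt(17))/(26 + I*sqrt(17)) - 2814) + 2726 = (-2814 + (79 + 3*I*sqrt(17))/(26 + I*sqrt(17))) + 2726 = -88 + (79 + 3*I*sqrt(17))/(26 + I*sqrt(17))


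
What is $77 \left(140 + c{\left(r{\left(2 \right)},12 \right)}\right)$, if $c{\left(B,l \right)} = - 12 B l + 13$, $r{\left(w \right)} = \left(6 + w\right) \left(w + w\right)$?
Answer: $-343035$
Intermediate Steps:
$r{\left(w \right)} = 2 w \left(6 + w\right)$ ($r{\left(w \right)} = \left(6 + w\right) 2 w = 2 w \left(6 + w\right)$)
$c{\left(B,l \right)} = 13 - 12 B l$ ($c{\left(B,l \right)} = - 12 B l + 13 = 13 - 12 B l$)
$77 \left(140 + c{\left(r{\left(2 \right)},12 \right)}\right) = 77 \left(140 + \left(13 - 12 \cdot 2 \cdot 2 \left(6 + 2\right) 12\right)\right) = 77 \left(140 + \left(13 - 12 \cdot 2 \cdot 2 \cdot 8 \cdot 12\right)\right) = 77 \left(140 + \left(13 - 384 \cdot 12\right)\right) = 77 \left(140 + \left(13 - 4608\right)\right) = 77 \left(140 - 4595\right) = 77 \left(-4455\right) = -343035$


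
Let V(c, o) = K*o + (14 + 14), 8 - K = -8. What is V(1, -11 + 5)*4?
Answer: -272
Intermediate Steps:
K = 16 (K = 8 - 1*(-8) = 8 + 8 = 16)
V(c, o) = 28 + 16*o (V(c, o) = 16*o + (14 + 14) = 16*o + 28 = 28 + 16*o)
V(1, -11 + 5)*4 = (28 + 16*(-11 + 5))*4 = (28 + 16*(-6))*4 = (28 - 96)*4 = -68*4 = -272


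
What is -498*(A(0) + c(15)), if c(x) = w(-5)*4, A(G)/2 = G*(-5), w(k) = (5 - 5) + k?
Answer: 9960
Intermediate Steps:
w(k) = k (w(k) = 0 + k = k)
A(G) = -10*G (A(G) = 2*(G*(-5)) = 2*(-5*G) = -10*G)
c(x) = -20 (c(x) = -5*4 = -20)
-498*(A(0) + c(15)) = -498*(-10*0 - 20) = -498*(0 - 20) = -498*(-20) = 9960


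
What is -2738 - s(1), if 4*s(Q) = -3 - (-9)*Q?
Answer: -5479/2 ≈ -2739.5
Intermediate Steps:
s(Q) = -¾ + 9*Q/4 (s(Q) = (-3 - (-9)*Q)/4 = (-3 + 9*Q)/4 = -¾ + 9*Q/4)
-2738 - s(1) = -2738 - (-¾ + (9/4)*1) = -2738 - (-¾ + 9/4) = -2738 - 1*3/2 = -2738 - 3/2 = -5479/2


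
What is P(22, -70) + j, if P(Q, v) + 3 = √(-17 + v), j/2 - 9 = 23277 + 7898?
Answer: 62365 + I*√87 ≈ 62365.0 + 9.3274*I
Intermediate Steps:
j = 62368 (j = 18 + 2*(23277 + 7898) = 18 + 2*31175 = 18 + 62350 = 62368)
P(Q, v) = -3 + √(-17 + v)
P(22, -70) + j = (-3 + √(-17 - 70)) + 62368 = (-3 + √(-87)) + 62368 = (-3 + I*√87) + 62368 = 62365 + I*√87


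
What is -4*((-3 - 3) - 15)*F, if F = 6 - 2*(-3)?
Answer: 1008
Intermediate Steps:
F = 12 (F = 6 + 6 = 12)
-4*((-3 - 3) - 15)*F = -4*((-3 - 3) - 15)*12 = -4*(-6 - 15)*12 = -(-84)*12 = -4*(-252) = 1008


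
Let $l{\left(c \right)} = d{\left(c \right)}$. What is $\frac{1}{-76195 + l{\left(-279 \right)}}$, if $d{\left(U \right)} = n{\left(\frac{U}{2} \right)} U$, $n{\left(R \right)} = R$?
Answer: $- \frac{2}{74549} \approx -2.6828 \cdot 10^{-5}$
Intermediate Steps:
$d{\left(U \right)} = \frac{U^{2}}{2}$ ($d{\left(U \right)} = \frac{U}{2} U = \frac{U^{2}}{2}$)
$l{\left(c \right)} = \frac{c^{2}}{2}$
$\frac{1}{-76195 + l{\left(-279 \right)}} = \frac{1}{-76195 + \frac{\left(-279\right)^{2}}{2}} = \frac{1}{-76195 + \frac{1}{2} \cdot 77841} = \frac{1}{-76195 + \frac{77841}{2}} = \frac{1}{- \frac{74549}{2}} = - \frac{2}{74549}$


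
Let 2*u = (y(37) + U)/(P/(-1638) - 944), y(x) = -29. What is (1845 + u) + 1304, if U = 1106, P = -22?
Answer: 4868259187/1546250 ≈ 3148.4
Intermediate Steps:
u = -882063/1546250 (u = ((-29 + 1106)/(-22/(-1638) - 944))/2 = (1077/(-22*(-1/1638) - 944))/2 = (1077/(11/819 - 944))/2 = (1077/(-773125/819))/2 = (1077*(-819/773125))/2 = (1/2)*(-882063/773125) = -882063/1546250 ≈ -0.57045)
(1845 + u) + 1304 = (1845 - 882063/1546250) + 1304 = 2851949187/1546250 + 1304 = 4868259187/1546250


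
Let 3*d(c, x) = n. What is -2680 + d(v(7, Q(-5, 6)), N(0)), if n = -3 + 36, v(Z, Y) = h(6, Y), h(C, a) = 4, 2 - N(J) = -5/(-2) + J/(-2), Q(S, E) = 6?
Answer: -2669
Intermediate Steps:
N(J) = -½ + J/2 (N(J) = 2 - (-5/(-2) + J/(-2)) = 2 - (-5*(-½) + J*(-½)) = 2 - (5/2 - J/2) = 2 + (-5/2 + J/2) = -½ + J/2)
v(Z, Y) = 4
n = 33
d(c, x) = 11 (d(c, x) = (⅓)*33 = 11)
-2680 + d(v(7, Q(-5, 6)), N(0)) = -2680 + 11 = -2669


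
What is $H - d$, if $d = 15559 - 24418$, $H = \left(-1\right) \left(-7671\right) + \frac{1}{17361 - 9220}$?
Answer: $\frac{134570731}{8141} \approx 16530.0$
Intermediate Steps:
$H = \frac{62449612}{8141}$ ($H = 7671 + \frac{1}{8141} = \frac{62449612}{8141} \approx 7671.0$)
$d = -8859$ ($d = 15559 - 24418 = -8859$)
$H - d = \frac{62449612}{8141} - -8859 = \frac{62449612}{8141} + 8859 = \frac{134570731}{8141}$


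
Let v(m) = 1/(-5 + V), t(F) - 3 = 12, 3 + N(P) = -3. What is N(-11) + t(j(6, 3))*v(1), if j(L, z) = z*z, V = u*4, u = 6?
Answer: -99/19 ≈ -5.2105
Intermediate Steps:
V = 24 (V = 6*4 = 24)
j(L, z) = z**2
N(P) = -6 (N(P) = -3 - 3 = -6)
t(F) = 15 (t(F) = 3 + 12 = 15)
v(m) = 1/19 (v(m) = 1/(-5 + 24) = 1/19)
N(-11) + t(j(6, 3))*v(1) = -6 + 15*(1/19) = -6 + 15/19 = -99/19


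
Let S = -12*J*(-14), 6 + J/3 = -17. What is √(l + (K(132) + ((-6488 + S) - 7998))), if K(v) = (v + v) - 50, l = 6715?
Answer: I*√19149 ≈ 138.38*I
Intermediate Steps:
J = -69 (J = -18 + 3*(-17) = -18 - 51 = -69)
S = -11592 (S = -12*(-69)*(-14) = 828*(-14) = -11592)
K(v) = -50 + 2*v (K(v) = 2*v - 50 = -50 + 2*v)
√(l + (K(132) + ((-6488 + S) - 7998))) = √(6715 + ((-50 + 2*132) + ((-6488 - 11592) - 7998))) = √(6715 + ((-50 + 264) + (-18080 - 7998))) = √(6715 + (214 - 26078)) = √(6715 - 25864) = √(-19149) = I*√19149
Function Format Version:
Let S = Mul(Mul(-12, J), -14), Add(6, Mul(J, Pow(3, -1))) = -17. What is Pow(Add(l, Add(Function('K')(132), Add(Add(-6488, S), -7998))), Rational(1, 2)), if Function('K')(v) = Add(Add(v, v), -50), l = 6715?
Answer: Mul(I, Pow(19149, Rational(1, 2))) ≈ Mul(138.38, I)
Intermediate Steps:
J = -69 (J = Add(-18, Mul(3, -17)) = Add(-18, -51) = -69)
S = -11592 (S = Mul(Mul(-12, -69), -14) = Mul(828, -14) = -11592)
Function('K')(v) = Add(-50, Mul(2, v)) (Function('K')(v) = Add(Mul(2, v), -50) = Add(-50, Mul(2, v)))
Pow(Add(l, Add(Function('K')(132), Add(Add(-6488, S), -7998))), Rational(1, 2)) = Pow(Add(6715, Add(Add(-50, Mul(2, 132)), Add(Add(-6488, -11592), -7998))), Rational(1, 2)) = Pow(Add(6715, Add(Add(-50, 264), Add(-18080, -7998))), Rational(1, 2)) = Pow(Add(6715, Add(214, -26078)), Rational(1, 2)) = Pow(Add(6715, -25864), Rational(1, 2)) = Pow(-19149, Rational(1, 2)) = Mul(I, Pow(19149, Rational(1, 2)))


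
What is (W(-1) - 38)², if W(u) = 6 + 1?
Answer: 961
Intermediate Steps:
W(u) = 7
(W(-1) - 38)² = (7 - 38)² = (-31)² = 961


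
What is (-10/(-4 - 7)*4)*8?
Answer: 320/11 ≈ 29.091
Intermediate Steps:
(-10/(-4 - 7)*4)*8 = (-10/(-11)*4)*8 = (-10*(-1/11)*4)*8 = ((10/11)*4)*8 = (40/11)*8 = 320/11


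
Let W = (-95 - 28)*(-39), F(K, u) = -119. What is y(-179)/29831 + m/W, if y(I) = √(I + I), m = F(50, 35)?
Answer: -119/4797 + I*√358/29831 ≈ -0.024807 + 0.00063427*I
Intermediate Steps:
m = -119
W = 4797 (W = -123*(-39) = 4797)
y(I) = √2*√I (y(I) = √(2*I) = √2*√I)
y(-179)/29831 + m/W = (√2*√(-179))/29831 - 119/4797 = (√2*(I*√179))*(1/29831) - 119*1/4797 = (I*√358)*(1/29831) - 119/4797 = I*√358/29831 - 119/4797 = -119/4797 + I*√358/29831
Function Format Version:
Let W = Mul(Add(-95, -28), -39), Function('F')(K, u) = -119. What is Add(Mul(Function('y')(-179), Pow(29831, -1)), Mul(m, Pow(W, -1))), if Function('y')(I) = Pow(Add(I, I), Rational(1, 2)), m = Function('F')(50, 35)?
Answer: Add(Rational(-119, 4797), Mul(Rational(1, 29831), I, Pow(358, Rational(1, 2)))) ≈ Add(-0.024807, Mul(0.00063427, I))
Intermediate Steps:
m = -119
W = 4797 (W = Mul(-123, -39) = 4797)
Function('y')(I) = Mul(Pow(2, Rational(1, 2)), Pow(I, Rational(1, 2))) (Function('y')(I) = Pow(Mul(2, I), Rational(1, 2)) = Mul(Pow(2, Rational(1, 2)), Pow(I, Rational(1, 2))))
Add(Mul(Function('y')(-179), Pow(29831, -1)), Mul(m, Pow(W, -1))) = Add(Mul(Mul(Pow(2, Rational(1, 2)), Pow(-179, Rational(1, 2))), Pow(29831, -1)), Mul(-119, Pow(4797, -1))) = Add(Mul(Mul(Pow(2, Rational(1, 2)), Mul(I, Pow(179, Rational(1, 2)))), Rational(1, 29831)), Mul(-119, Rational(1, 4797))) = Add(Mul(Mul(I, Pow(358, Rational(1, 2))), Rational(1, 29831)), Rational(-119, 4797)) = Add(Mul(Rational(1, 29831), I, Pow(358, Rational(1, 2))), Rational(-119, 4797)) = Add(Rational(-119, 4797), Mul(Rational(1, 29831), I, Pow(358, Rational(1, 2))))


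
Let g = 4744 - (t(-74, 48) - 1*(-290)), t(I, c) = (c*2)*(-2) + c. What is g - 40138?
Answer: -35540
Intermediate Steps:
t(I, c) = -3*c (t(I, c) = (2*c)*(-2) + c = -4*c + c = -3*c)
g = 4598 (g = 4744 - (-3*48 - 1*(-290)) = 4744 - (-144 + 290) = 4744 - 1*146 = 4744 - 146 = 4598)
g - 40138 = 4598 - 40138 = -35540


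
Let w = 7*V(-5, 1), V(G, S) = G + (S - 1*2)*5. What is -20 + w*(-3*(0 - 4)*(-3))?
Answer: 2500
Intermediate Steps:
V(G, S) = -10 + G + 5*S (V(G, S) = G + (S - 2)*5 = G + (-2 + S)*5 = G + (-10 + 5*S) = -10 + G + 5*S)
w = -70 (w = 7*(-10 - 5 + 5*1) = 7*(-10 - 5 + 5) = 7*(-10) = -70)
-20 + w*(-3*(0 - 4)*(-3)) = -20 - 70*(-3*(0 - 4))*(-3) = -20 - 70*(-3*(-4))*(-3) = -20 - 840*(-3) = -20 - 70*(-36) = -20 + 2520 = 2500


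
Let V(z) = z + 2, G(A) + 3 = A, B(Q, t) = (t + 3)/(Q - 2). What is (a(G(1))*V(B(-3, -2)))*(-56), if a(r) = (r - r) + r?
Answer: 1008/5 ≈ 201.60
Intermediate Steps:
B(Q, t) = (3 + t)/(-2 + Q)
G(A) = -3 + A
V(z) = 2 + z
a(r) = r (a(r) = 0 + r = r)
(a(G(1))*V(B(-3, -2)))*(-56) = ((-3 + 1)*(2 + (3 - 2)/(-2 - 3)))*(-56) = -2*(2 + 1/(-5))*(-56) = -2*(2 - ⅕*1)*(-56) = -2*(2 - ⅕)*(-56) = -2*9/5*(-56) = -18/5*(-56) = 1008/5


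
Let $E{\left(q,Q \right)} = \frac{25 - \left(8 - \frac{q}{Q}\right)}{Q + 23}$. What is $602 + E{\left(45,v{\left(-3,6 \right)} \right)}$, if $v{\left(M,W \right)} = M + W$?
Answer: $\frac{7842}{13} \approx 603.23$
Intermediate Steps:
$E{\left(q,Q \right)} = \frac{17 + \frac{q}{Q}}{23 + Q}$ ($E{\left(q,Q \right)} = \frac{25 - \left(8 - \frac{q}{Q}\right)}{23 + Q} = \frac{17 + \frac{q}{Q}}{23 + Q}$)
$602 + E{\left(45,v{\left(-3,6 \right)} \right)} = 602 + \frac{45 + 17 \left(-3 + 6\right)}{\left(-3 + 6\right) \left(23 + \left(-3 + 6\right)\right)} = 602 + \frac{45 + 17 \cdot 3}{3 \left(23 + 3\right)} = 602 + \frac{45 + 51}{3 \cdot 26} = 602 + \frac{1}{3} \cdot \frac{1}{26} \cdot 96 = 602 + \frac{16}{13} = \frac{7842}{13}$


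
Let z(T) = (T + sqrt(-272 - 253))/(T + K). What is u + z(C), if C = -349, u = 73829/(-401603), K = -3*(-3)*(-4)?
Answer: 111735282/154617155 - I*sqrt(21)/77 ≈ 0.72266 - 0.059514*I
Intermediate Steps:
K = -36 (K = 9*(-4) = -36)
u = -73829/401603 (u = 73829*(-1/401603) = -73829/401603 ≈ -0.18384)
z(T) = (T + 5*I*sqrt(21))/(-36 + T) (z(T) = (T + sqrt(-272 - 253))/(T - 36) = (T + sqrt(-525))/(-36 + T) = (T + 5*I*sqrt(21))/(-36 + T))
u + z(C) = -73829/401603 + (-349 + 5*I*sqrt(21))/(-36 - 349) = -73829/401603 + (-349 + 5*I*sqrt(21))/(-385) = -73829/401603 - (-349 + 5*I*sqrt(21))/385 = -73829/401603 + (349/385 - I*sqrt(21)/77) = 111735282/154617155 - I*sqrt(21)/77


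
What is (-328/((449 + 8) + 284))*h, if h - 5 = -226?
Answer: 5576/57 ≈ 97.825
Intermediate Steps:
h = -221 (h = 5 - 226 = -221)
(-328/((449 + 8) + 284))*h = -328/((449 + 8) + 284)*(-221) = -328/(457 + 284)*(-221) = -328/741*(-221) = 5576/57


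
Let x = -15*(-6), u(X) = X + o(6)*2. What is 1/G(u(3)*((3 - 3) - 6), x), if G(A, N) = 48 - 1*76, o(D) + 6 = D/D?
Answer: -1/28 ≈ -0.035714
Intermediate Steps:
o(D) = -5 (o(D) = -6 + D/D = -6 + 1 = -5)
u(X) = -10 + X (u(X) = X - 5*2 = X - 10 = -10 + X)
x = 90
G(A, N) = -28 (G(A, N) = 48 - 76 = -28)
1/G(u(3)*((3 - 3) - 6), x) = 1/(-28) = -1/28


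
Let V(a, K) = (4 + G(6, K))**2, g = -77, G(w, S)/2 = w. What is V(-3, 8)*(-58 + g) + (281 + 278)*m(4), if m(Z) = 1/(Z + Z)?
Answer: -275921/8 ≈ -34490.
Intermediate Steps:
G(w, S) = 2*w
V(a, K) = 256 (V(a, K) = (4 + 2*6)**2 = (4 + 12)**2 = 16**2 = 256)
m(Z) = 1/(2*Z)
V(-3, 8)*(-58 + g) + (281 + 278)*m(4) = 256*(-58 - 77) + (281 + 278)*((1/2)/4) = 256*(-135) + 559*((1/2)*(1/4)) = -34560 + 559*(1/8) = -34560 + 559/8 = -275921/8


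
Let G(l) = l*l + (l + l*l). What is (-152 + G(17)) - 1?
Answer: 442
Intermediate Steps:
G(l) = l + 2*l² (G(l) = l² + (l + l²) = l + 2*l²)
(-152 + G(17)) - 1 = (-152 + 17*(1 + 2*17)) - 1 = (-152 + 17*(1 + 34)) - 1 = (-152 + 17*35) - 1 = (-152 + 595) - 1 = 443 - 1 = 442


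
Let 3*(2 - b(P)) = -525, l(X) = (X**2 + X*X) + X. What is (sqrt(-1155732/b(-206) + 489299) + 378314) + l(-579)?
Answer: 1048217 + sqrt(1680520423)/59 ≈ 1.0489e+6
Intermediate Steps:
l(X) = X + 2*X**2 (l(X) = (X**2 + X**2) + X = 2*X**2 + X = X + 2*X**2)
b(P) = 177 (b(P) = 2 - 1/3*(-525) = 2 + 175 = 177)
(sqrt(-1155732/b(-206) + 489299) + 378314) + l(-579) = (sqrt(-1155732/177 + 489299) + 378314) - 579*(1 + 2*(-579)) = (sqrt(-1155732*1/177 + 489299) + 378314) - 579*(1 - 1158) = (sqrt(-385244/59 + 489299) + 378314) - 579*(-1157) = (sqrt(28483397/59) + 378314) + 669903 = (sqrt(1680520423)/59 + 378314) + 669903 = (378314 + sqrt(1680520423)/59) + 669903 = 1048217 + sqrt(1680520423)/59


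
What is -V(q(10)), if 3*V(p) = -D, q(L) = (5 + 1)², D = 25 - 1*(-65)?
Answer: 30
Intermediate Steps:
D = 90 (D = 25 + 65 = 90)
q(L) = 36 (q(L) = 6² = 36)
V(p) = -30 (V(p) = (-1*90)/3 = (⅓)*(-90) = -30)
-V(q(10)) = -1*(-30) = 30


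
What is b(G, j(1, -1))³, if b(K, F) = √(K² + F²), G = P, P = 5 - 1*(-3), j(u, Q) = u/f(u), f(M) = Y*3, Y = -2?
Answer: 2305*√2305/216 ≈ 512.33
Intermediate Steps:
f(M) = -6 (f(M) = -2*3 = -6)
j(u, Q) = -u/6 (j(u, Q) = u/(-6) = u*(-⅙) = -u/6)
P = 8 (P = 5 + 3 = 8)
G = 8
b(K, F) = √(F² + K²)
b(G, j(1, -1))³ = (√((-⅙*1)² + 8²))³ = (√((-⅙)² + 64))³ = (√(1/36 + 64))³ = (√(2305/36))³ = (√2305/6)³ = 2305*√2305/216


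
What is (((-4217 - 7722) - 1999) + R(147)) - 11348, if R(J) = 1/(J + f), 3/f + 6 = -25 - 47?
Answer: -96617780/3821 ≈ -25286.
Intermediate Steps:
f = -1/26 (f = 3/(-6 + (-25 - 47)) = 3/(-6 - 72) = 3/(-78) = 3*(-1/78) = -1/26 ≈ -0.038462)
R(J) = 1/(-1/26 + J) (R(J) = 1/(J - 1/26) = 1/(-1/26 + J))
(((-4217 - 7722) - 1999) + R(147)) - 11348 = (((-4217 - 7722) - 1999) + 26/(-1 + 26*147)) - 11348 = ((-11939 - 1999) + 26/(-1 + 3822)) - 11348 = (-13938 + 26/3821) - 11348 = -53257072/3821 - 11348 = -96617780/3821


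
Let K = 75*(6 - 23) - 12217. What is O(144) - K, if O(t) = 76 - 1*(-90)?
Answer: 13658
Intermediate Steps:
O(t) = 166 (O(t) = 76 + 90 = 166)
K = -13492 (K = 75*(-17) - 12217 = -1275 - 12217 = -13492)
O(144) - K = 166 - 1*(-13492) = 166 + 13492 = 13658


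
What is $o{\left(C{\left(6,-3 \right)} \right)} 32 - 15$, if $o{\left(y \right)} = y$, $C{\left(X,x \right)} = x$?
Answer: $-111$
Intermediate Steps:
$o{\left(C{\left(6,-3 \right)} \right)} 32 - 15 = \left(-3\right) 32 - 15 = -96 - 15 = -111$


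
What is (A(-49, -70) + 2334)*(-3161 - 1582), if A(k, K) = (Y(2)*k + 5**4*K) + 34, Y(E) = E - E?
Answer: 196274826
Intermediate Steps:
Y(E) = 0
A(k, K) = 34 + 625*K (A(k, K) = (0*k + 5**4*K) + 34 = (0 + 625*K) + 34 = 625*K + 34 = 34 + 625*K)
(A(-49, -70) + 2334)*(-3161 - 1582) = ((34 + 625*(-70)) + 2334)*(-3161 - 1582) = ((34 - 43750) + 2334)*(-4743) = (-43716 + 2334)*(-4743) = -41382*(-4743) = 196274826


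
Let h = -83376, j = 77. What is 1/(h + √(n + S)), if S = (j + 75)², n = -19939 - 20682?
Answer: -27792/2317191631 - I*√17517/6951574893 ≈ -1.1994e-5 - 1.9039e-8*I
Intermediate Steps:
n = -40621
S = 23104 (S = (77 + 75)² = 152² = 23104)
1/(h + √(n + S)) = 1/(-83376 + √(-40621 + 23104)) = 1/(-83376 + √(-17517)) = 1/(-83376 + I*√17517)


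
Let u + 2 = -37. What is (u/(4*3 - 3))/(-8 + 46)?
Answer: -13/114 ≈ -0.11404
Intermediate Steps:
u = -39 (u = -2 - 37 = -39)
(u/(4*3 - 3))/(-8 + 46) = (-39/(4*3 - 3))/(-8 + 46) = -39/(12 - 3)/38 = -39/9*(1/38) = -39*⅑*(1/38) = -13/3*1/38 = -13/114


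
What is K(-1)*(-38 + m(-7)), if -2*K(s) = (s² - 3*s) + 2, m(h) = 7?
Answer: 93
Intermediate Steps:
K(s) = -1 - s²/2 + 3*s/2 (K(s) = -((s² - 3*s) + 2)/2 = -(2 + s² - 3*s)/2 = -1 - s²/2 + 3*s/2)
K(-1)*(-38 + m(-7)) = (-1 - ½*(-1)² + (3/2)*(-1))*(-38 + 7) = (-1 - ½*1 - 3/2)*(-31) = (-1 - ½ - 3/2)*(-31) = -3*(-31) = 93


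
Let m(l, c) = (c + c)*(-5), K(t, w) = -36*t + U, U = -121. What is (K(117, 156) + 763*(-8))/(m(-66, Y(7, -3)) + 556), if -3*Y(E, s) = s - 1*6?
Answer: -10437/526 ≈ -19.842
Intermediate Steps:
K(t, w) = -121 - 36*t (K(t, w) = -36*t - 121 = -121 - 36*t)
Y(E, s) = 2 - s/3 (Y(E, s) = -(s - 1*6)/3 = -(s - 6)/3 = -(-6 + s)/3 = 2 - s/3)
m(l, c) = -10*c (m(l, c) = (2*c)*(-5) = -10*c)
(K(117, 156) + 763*(-8))/(m(-66, Y(7, -3)) + 556) = ((-121 - 36*117) + 763*(-8))/(-10*(2 - ⅓*(-3)) + 556) = ((-121 - 4212) - 6104)/(-10*(2 + 1) + 556) = (-4333 - 6104)/(-10*3 + 556) = -10437/(-30 + 556) = -10437/526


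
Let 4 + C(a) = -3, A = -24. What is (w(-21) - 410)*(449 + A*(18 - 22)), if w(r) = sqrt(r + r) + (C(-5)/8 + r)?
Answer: -1882975/8 + 545*I*sqrt(42) ≈ -2.3537e+5 + 3532.0*I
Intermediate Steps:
C(a) = -7 (C(a) = -4 - 3 = -7)
w(r) = -7/8 + r + sqrt(2)*sqrt(r) (w(r) = sqrt(r + r) + (-7/8 + r) = sqrt(2*r) + (-7*1/8 + r) = sqrt(2)*sqrt(r) + (-7/8 + r) = -7/8 + r + sqrt(2)*sqrt(r))
(w(-21) - 410)*(449 + A*(18 - 22)) = ((-7/8 - 21 + sqrt(2)*sqrt(-21)) - 410)*(449 - 24*(18 - 22)) = ((-7/8 - 21 + sqrt(2)*(I*sqrt(21))) - 410)*(449 - 24*(-4)) = ((-7/8 - 21 + I*sqrt(42)) - 410)*(449 + 96) = ((-175/8 + I*sqrt(42)) - 410)*545 = (-3455/8 + I*sqrt(42))*545 = -1882975/8 + 545*I*sqrt(42)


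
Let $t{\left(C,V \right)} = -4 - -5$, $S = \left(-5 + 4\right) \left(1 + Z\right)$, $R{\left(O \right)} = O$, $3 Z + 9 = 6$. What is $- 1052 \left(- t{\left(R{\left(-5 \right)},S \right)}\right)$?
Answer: $1052$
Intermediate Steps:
$Z = -1$ ($Z = -3 + \frac{1}{3} \cdot 6 = -3 + 2 = -1$)
$S = 0$ ($S = \left(-5 + 4\right) \left(1 - 1\right) = \left(-1\right) 0 = 0$)
$t{\left(C,V \right)} = 1$ ($t{\left(C,V \right)} = -4 + 5 = 1$)
$- 1052 \left(- t{\left(R{\left(-5 \right)},S \right)}\right) = - 1052 \left(\left(-1\right) 1\right) = \left(-1052\right) \left(-1\right) = 1052$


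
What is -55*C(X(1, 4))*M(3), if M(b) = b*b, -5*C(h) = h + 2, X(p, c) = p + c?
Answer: 693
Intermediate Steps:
X(p, c) = c + p
C(h) = -2/5 - h/5 (C(h) = -(h + 2)/5 = -(2 + h)/5 = -2/5 - h/5)
M(b) = b**2
-55*C(X(1, 4))*M(3) = -55*(-2/5 - (4 + 1)/5)*3**2 = -55*(-2/5 - 1/5*5)*9 = -55*(-2/5 - 1)*9 = -(-77)*9 = -55*(-63/5) = 693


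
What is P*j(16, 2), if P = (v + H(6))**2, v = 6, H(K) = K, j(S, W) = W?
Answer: 288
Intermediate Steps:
P = 144 (P = (6 + 6)**2 = 12**2 = 144)
P*j(16, 2) = 144*2 = 288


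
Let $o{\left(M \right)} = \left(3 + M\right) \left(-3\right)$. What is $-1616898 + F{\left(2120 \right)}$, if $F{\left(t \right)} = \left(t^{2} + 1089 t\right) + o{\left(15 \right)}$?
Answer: $5186128$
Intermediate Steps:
$o{\left(M \right)} = -9 - 3 M$
$F{\left(t \right)} = -54 + t^{2} + 1089 t$ ($F{\left(t \right)} = \left(t^{2} + 1089 t\right) - 54 = -54 + t^{2} + 1089 t$)
$-1616898 + F{\left(2120 \right)} = -1616898 + \left(-54 + 2120^{2} + 1089 \cdot 2120\right) = -1616898 + \left(-54 + 4494400 + 2308680\right) = -1616898 + 6803026 = 5186128$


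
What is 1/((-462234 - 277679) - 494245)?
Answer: -1/1234158 ≈ -8.1027e-7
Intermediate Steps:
1/((-462234 - 277679) - 494245) = 1/(-739913 - 494245) = 1/(-1234158) = -1/1234158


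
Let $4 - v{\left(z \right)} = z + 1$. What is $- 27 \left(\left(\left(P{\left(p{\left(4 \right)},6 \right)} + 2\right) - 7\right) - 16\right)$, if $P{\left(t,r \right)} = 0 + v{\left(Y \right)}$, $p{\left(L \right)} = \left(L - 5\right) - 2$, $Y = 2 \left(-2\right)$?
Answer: $378$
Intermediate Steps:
$Y = -4$
$v{\left(z \right)} = 3 - z$ ($v{\left(z \right)} = 4 - \left(z + 1\right) = 4 - \left(1 + z\right) = 3 - z$)
$p{\left(L \right)} = -7 + L$ ($p{\left(L \right)} = \left(-5 + L\right) - 2 = -7 + L$)
$P{\left(t,r \right)} = 7$ ($P{\left(t,r \right)} = 0 + \left(3 - -4\right) = 0 + \left(3 + 4\right) = 0 + 7 = 7$)
$- 27 \left(\left(\left(P{\left(p{\left(4 \right)},6 \right)} + 2\right) - 7\right) - 16\right) = - 27 \left(\left(\left(7 + 2\right) - 7\right) - 16\right) = - 27 \left(\left(9 - 7\right) - 16\right) = - 27 \left(2 - 16\right) = \left(-27\right) \left(-14\right) = 378$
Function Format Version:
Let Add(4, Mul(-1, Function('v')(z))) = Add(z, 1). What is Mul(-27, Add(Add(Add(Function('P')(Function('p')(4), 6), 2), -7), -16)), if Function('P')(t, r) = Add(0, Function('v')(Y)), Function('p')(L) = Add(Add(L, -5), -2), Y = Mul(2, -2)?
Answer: 378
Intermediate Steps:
Y = -4
Function('v')(z) = Add(3, Mul(-1, z)) (Function('v')(z) = Add(4, Mul(-1, Add(z, 1))) = Add(4, Mul(-1, Add(1, z))) = Add(4, Add(-1, Mul(-1, z))) = Add(3, Mul(-1, z)))
Function('p')(L) = Add(-7, L) (Function('p')(L) = Add(Add(-5, L), -2) = Add(-7, L))
Function('P')(t, r) = 7 (Function('P')(t, r) = Add(0, Add(3, Mul(-1, -4))) = Add(0, Add(3, 4)) = Add(0, 7) = 7)
Mul(-27, Add(Add(Add(Function('P')(Function('p')(4), 6), 2), -7), -16)) = Mul(-27, Add(Add(Add(7, 2), -7), -16)) = Mul(-27, Add(Add(9, -7), -16)) = Mul(-27, Add(2, -16)) = Mul(-27, -14) = 378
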